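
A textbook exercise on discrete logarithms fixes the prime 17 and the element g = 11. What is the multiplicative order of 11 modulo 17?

16

Since 11 ∈ (Z/17Z)^×, its order divides φ(17) = 17 − 1 = 16 = 2^4.
Divisors of 16: 1, 2, 4, 8, 16.
Evaluate successive powers at the divisors of 16:
11^1 ≡ 11
11^2 ≡ 2
11^4 ≡ 4
11^8 ≡ 16
11^16 ≡ 1
The smallest such exponent is 16, so the order of 11 is 16.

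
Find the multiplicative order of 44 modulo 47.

ord(44) | φ(47) = 47 − 1 = 46 = 2 · 23.
Divisors of 46: 1, 2, 23, 46.
Check 44^d mod 47 for each divisor in increasing order:
44^1 ≡ 44 (mod 47)
44^2 ≡ 9 (mod 47)
44^23 ≡ 46 (mod 47)
44^46 ≡ 1 (mod 47) ✓
Hence ord(44) = 46.

46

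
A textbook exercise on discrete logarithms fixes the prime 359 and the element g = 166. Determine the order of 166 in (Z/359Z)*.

358

The order of 166 must divide φ(359) = 359 − 1 = 358 = 2 · 179.
Divisors of 358: 1, 2, 179, 358.
Test each divisor d:
166^1 ≡ 166 (mod 359)
166^2 ≡ 272 (mod 359)
166^179 ≡ 358 (mod 359)
166^358 ≡ 1 (mod 359) ✓
The smallest such exponent is 358, so the order of 166 is 358.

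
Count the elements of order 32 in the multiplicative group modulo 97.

φ(97) = 97 − 1 = 96 = 2^5 · 3.
(Z/97Z)^× is cyclic (|G| = 96); a cyclic group of order m has exactly φ(d) elements of each order d | m, and none otherwise.
32 = 2^5 divides 96, and φ(32) = 16.

16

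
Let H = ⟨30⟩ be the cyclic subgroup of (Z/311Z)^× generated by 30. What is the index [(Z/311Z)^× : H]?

By Lagrange's theorem, ord_311(30) divides φ(311) = 311 − 1 = 310 = 2 · 5 · 31.
Divisors of 310: 1, 2, 5, 10, 31, 62, 155, 310.
Compute 30^d (mod 311) for the divisors d until we hit 1:
30^1 ≡ 30 (mod 311)
30^2 ≡ 278 (mod 311)
30^5 ≡ 15 (mod 311)
30^10 ≡ 225 (mod 311)
30^31 ≡ 36 (mod 311)
30^62 ≡ 52 (mod 311)
30^155 ≡ 1 (mod 311) ✓
So ord_311(30) = 155, hence |⟨30⟩| = 155.
Index = |(Z/311Z)^×| / |⟨30⟩| = 310 / 155 = 2.

2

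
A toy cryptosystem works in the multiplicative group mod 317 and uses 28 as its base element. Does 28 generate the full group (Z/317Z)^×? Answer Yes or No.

No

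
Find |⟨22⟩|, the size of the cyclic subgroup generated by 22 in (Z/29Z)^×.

14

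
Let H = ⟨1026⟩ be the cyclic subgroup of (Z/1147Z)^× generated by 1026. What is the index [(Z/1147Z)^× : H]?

36

ord(1026) | φ(1147) = φ(31·37) = (31−1)·(37−1) = 30·36 = 1080 = 2^3 · 3^3 · 5.
Divisors of 1080: 1, 2, 3, 4, 5, 6, 8, 9, 10, 12, 15, 18, 20, 24, 27, 30, 36, 40, 45, 54, 60, 72, 90, 108, 120, 135, 180, 216, 270, 360, 540, 1080.
Evaluate successive powers at the divisors of 1080:
1026^1 ≡ 1026 (mod 1147)
1026^2 ≡ 877 (mod 1147)
1026^3 ≡ 554 (mod 1147)
1026^4 ≡ 639 (mod 1147)
1026^5 ≡ 677 (mod 1147)
1026^6 ≡ 667 (mod 1147)
1026^8 ≡ 1136 (mod 1147)
1026^9 ≡ 184 (mod 1147)
1026^10 ≡ 676 (mod 1147)
1026^12 ≡ 1000 (mod 1147)
1026^15 ≡ 1146 (mod 1147)
1026^18 ≡ 593 (mod 1147)
1026^20 ≡ 470 (mod 1147)
1026^24 ≡ 963 (mod 1147)
1026^27 ≡ 147 (mod 1147)
1026^30 ≡ 1 (mod 1147) ✓
So ord_1147(1026) = 30, hence |⟨1026⟩| = 30.
[(Z/1147Z)^× : ⟨1026⟩] = 1080/30 = 36.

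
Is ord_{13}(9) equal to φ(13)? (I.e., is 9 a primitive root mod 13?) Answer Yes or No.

φ(13) = 13 − 1 = 12 = 2^2 · 3.
9 is a primitive root mod 13 iff 9^(φ(13)/q) ≢ 1 for every prime q | φ(13), i.e. q ∈ {2, 3}.
9^6 ≡ 1 (mod 13)  [q = 2: ≡ 1 ✗]
9^4 ≡ 9 (mod 13)  [q = 3: ≢ 1 ✓]
9^6 ≡ 1 shows ord(9) | 6, strictly less than φ(13); not a primitive root.

No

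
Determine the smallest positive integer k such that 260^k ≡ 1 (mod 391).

176

The order of 260 must divide φ(391) = φ(17·23) = (17−1)·(23−1) = 16·22 = 352 = 2^5 · 11.
Divisors of 352: 1, 2, 4, 8, 11, 16, 22, 32, 44, 88, 176, 352.
Evaluate successive powers at the divisors of 352:
260^1 ≡ 260 (mod 391)
260^2 ≡ 348 (mod 391)
260^4 ≡ 285 (mod 391)
260^8 ≡ 288 (mod 391)
260^11 ≡ 45 (mod 391)
260^16 ≡ 52 (mod 391)
260^22 ≡ 70 (mod 391)
260^32 ≡ 358 (mod 391)
260^44 ≡ 208 (mod 391)
260^88 ≡ 254 (mod 391)
260^176 ≡ 1 (mod 391) ✓
Therefore the multiplicative order of 260 modulo 391 is 176.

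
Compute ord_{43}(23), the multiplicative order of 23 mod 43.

ord(23) | φ(43) = 43 − 1 = 42 = 2 · 3 · 7.
Divisors of 42: 1, 2, 3, 6, 7, 14, 21, 42.
Compute 23^d (mod 43) for the divisors d until we hit 1:
23^1 ≡ 23 (mod 43)
23^2 ≡ 13 (mod 43)
23^3 ≡ 41 (mod 43)
23^6 ≡ 4 (mod 43)
23^7 ≡ 6 (mod 43)
23^14 ≡ 36 (mod 43)
23^21 ≡ 1 (mod 43) ✓
Therefore the multiplicative order of 23 modulo 43 is 21.

21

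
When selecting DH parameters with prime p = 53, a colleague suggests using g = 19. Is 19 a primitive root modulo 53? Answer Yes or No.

φ(53) = 53 − 1 = 52 = 2^2 · 13.
19 is a primitive root mod 53 iff 19^(φ(53)/q) ≢ 1 for every prime q | φ(53), i.e. q ∈ {2, 13}.
19^26 ≡ 52 (mod 53)  [q = 2: ≢ 1 ✓]
19^4 ≡ 47 (mod 53)  [q = 13: ≢ 1 ✓]
None equal 1, so ord_53(19) = 52: 19 is a primitive root.

Yes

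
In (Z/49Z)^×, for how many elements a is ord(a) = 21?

12

φ(49) = φ(7^2) = 7·(7−1) = 42 = 2 · 3 · 7.
Since (Z/49Z)^× is cyclic of order 42, the number of elements of order d is φ(d) when d | 42 and 0 otherwise.
21 = 3 · 7 divides 42, and φ(21) = 12.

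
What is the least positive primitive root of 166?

φ(166) = φ(2)·φ(83) = 1·82 = 82 = 2 · 41.
Test candidates g = 2, 3, … against the prime factors q ∈ {2, 41} of φ(166): g is a generator iff g^(82/q) ≢ 1 for every such q.
g = 2: gcd(2, 166) = 2 > 1, not a unit — skip.
g = 3: 3^41 ≡ 1 — hits 1, so not a primitive root.
g = 4: gcd(4, 166) = 2 > 1, not a unit — skip.
g = 5: 5^41 ≡ 165; 5^2 ≡ 25 — none is 1, so 5 is a primitive root.
The smallest primitive root modulo 166 is 5.

5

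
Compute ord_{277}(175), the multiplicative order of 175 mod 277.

23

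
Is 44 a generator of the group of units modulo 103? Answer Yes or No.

φ(103) = 103 − 1 = 102 = 2 · 3 · 17.
Test 44^(102/q) mod 103 for each prime factor q of 102:
44^51 ≡ 102 (mod 103)  [q = 2: ≢ 1 ✓]
44^34 ≡ 46 (mod 103)  [q = 3: ≢ 1 ✓]
44^6 ≡ 9 (mod 103)  [q = 17: ≢ 1 ✓]
Every test exponent gives a nontrivial residue, hence 44 generates the full group.

Yes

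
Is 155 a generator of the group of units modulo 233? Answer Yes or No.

Yes

φ(233) = 233 − 1 = 232 = 2^3 · 29.
155 is a primitive root mod 233 iff 155^(φ(233)/q) ≢ 1 for every prime q | φ(233), i.e. q ∈ {2, 29}.
155^116 ≡ 232 (mod 233)  [q = 2: ≢ 1 ✓]
155^8 ≡ 63 (mod 233)  [q = 29: ≢ 1 ✓]
None equal 1, so ord_233(155) = 232: 155 is a primitive root.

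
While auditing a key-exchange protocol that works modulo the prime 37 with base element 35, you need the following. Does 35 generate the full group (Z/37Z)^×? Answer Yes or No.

φ(37) = 37 − 1 = 36 = 2^2 · 3^2.
35 is a primitive root mod 37 iff 35^(φ(37)/q) ≢ 1 for every prime q | φ(37), i.e. q ∈ {2, 3}.
35^18 ≡ 36 (mod 37)  [q = 2: ≢ 1 ✓]
35^12 ≡ 26 (mod 37)  [q = 3: ≢ 1 ✓]
None equal 1, so ord_37(35) = 36: 35 is a primitive root.

Yes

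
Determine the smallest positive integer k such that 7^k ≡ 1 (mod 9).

3

Since 7 ∈ (Z/9Z)^×, its order divides φ(9) = φ(3^2) = 3·(3−1) = 6 = 2 · 3.
Divisors of 6: 1, 2, 3, 6.
Compute 7^d (mod 9) for the divisors d until we hit 1:
7^1 ≡ 7
7^2 ≡ 4
7^3 ≡ 1
Therefore the multiplicative order of 7 modulo 9 is 3.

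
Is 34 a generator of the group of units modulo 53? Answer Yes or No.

φ(53) = 53 − 1 = 52 = 2^2 · 13.
It suffices to check that the order of 34 is not a proper divisor of 52: compute 34^(52/q) for q ∈ {2, 13}.
34^26 ≡ 52 (mod 53)  [q = 2: ≢ 1 ✓]
34^4 ≡ 47 (mod 53)  [q = 13: ≢ 1 ✓]
All checks pass, so 34 has order 52 and is a primitive root modulo 53.

Yes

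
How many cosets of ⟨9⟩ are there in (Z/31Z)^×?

Since 9 ∈ (Z/31Z)^×, its order divides φ(31) = 31 − 1 = 30 = 2 · 3 · 5.
Divisors of 30: 1, 2, 3, 5, 6, 10, 15, 30.
Test each divisor d:
9^1 ≡ 9 (mod 31)
9^2 ≡ 19 (mod 31)
9^3 ≡ 16 (mod 31)
9^5 ≡ 25 (mod 31)
9^6 ≡ 8 (mod 31)
9^10 ≡ 5 (mod 31)
9^15 ≡ 1 (mod 31) ✓
Thus |⟨9⟩| = ord(9) = 15.
Index = |(Z/31Z)^×| / |⟨9⟩| = 30 / 15 = 2.

2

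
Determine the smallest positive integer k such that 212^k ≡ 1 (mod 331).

33

Since 212 ∈ (Z/331Z)^×, its order divides φ(331) = 331 − 1 = 330 = 2 · 3 · 5 · 11.
Divisors of 330: 1, 2, 3, 5, 6, 10, 11, 15, 22, 30, 33, 55, 66, 110, 165, 330.
Evaluate successive powers at the divisors of 330:
212^1 ≡ 212 (mod 331)
212^2 ≡ 259 (mod 331)
212^3 ≡ 293 (mod 331)
212^5 ≡ 88 (mod 331)
212^6 ≡ 120 (mod 331)
212^10 ≡ 131 (mod 331)
212^11 ≡ 299 (mod 331)
212^15 ≡ 274 (mod 331)
212^22 ≡ 31 (mod 331)
212^30 ≡ 270 (mod 331)
212^33 ≡ 1 (mod 331) ✓
Therefore the multiplicative order of 212 modulo 331 is 33.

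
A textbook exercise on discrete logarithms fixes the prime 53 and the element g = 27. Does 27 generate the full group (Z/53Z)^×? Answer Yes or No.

Yes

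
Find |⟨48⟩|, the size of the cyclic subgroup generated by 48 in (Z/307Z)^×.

102

ord(48) | φ(307) = 307 − 1 = 306 = 2 · 3^2 · 17.
Divisors of 306: 1, 2, 3, 6, 9, 17, 18, 34, 51, 102, 153, 306.
Test each divisor d:
48^1 ≡ 48 (mod 307)
48^2 ≡ 155 (mod 307)
48^3 ≡ 72 (mod 307)
48^6 ≡ 272 (mod 307)
48^9 ≡ 243 (mod 307)
48^17 ≡ 290 (mod 307)
48^18 ≡ 105 (mod 307)
48^34 ≡ 289 (mod 307)
48^51 ≡ 306 (mod 307)
48^102 ≡ 1 (mod 307) ✓
So ord_307(48) = 102.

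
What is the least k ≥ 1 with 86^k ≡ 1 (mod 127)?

126

By Lagrange's theorem, ord_127(86) divides φ(127) = 127 − 1 = 126 = 2 · 3^2 · 7.
Divisors of 126: 1, 2, 3, 6, 7, 9, 14, 18, 21, 42, 63, 126.
Compute 86^d (mod 127) for the divisors d until we hit 1:
86^1 ≡ 86 (mod 127)
86^2 ≡ 30 (mod 127)
86^3 ≡ 40 (mod 127)
86^6 ≡ 76 (mod 127)
86^7 ≡ 59 (mod 127)
86^9 ≡ 119 (mod 127)
86^14 ≡ 52 (mod 127)
86^18 ≡ 64 (mod 127)
86^21 ≡ 20 (mod 127)
86^42 ≡ 19 (mod 127)
86^63 ≡ 126 (mod 127)
86^126 ≡ 1 (mod 127) ✓
So ord_127(86) = 126.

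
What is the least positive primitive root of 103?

φ(103) = 103 − 1 = 102 = 2 · 3 · 17.
Test candidates g = 2, 3, … against the prime factors q ∈ {2, 3, 17} of φ(103): g is a generator iff g^(102/q) ≢ 1 for every such q.
g = 2: 2^51 ≡ 1 — hits 1, so not a primitive root.
g = 3: 3^51 ≡ 102; 3^34 ≡ 1 — hits 1, so not a primitive root.
g = 4: 4^51 ≡ 1 — hits 1, so not a primitive root.
g = 5: 5^51 ≡ 102; 5^34 ≡ 56; 5^6 ≡ 72 — none is 1, so 5 is a primitive root.
Hence the least primitive root of 103 is 5.

5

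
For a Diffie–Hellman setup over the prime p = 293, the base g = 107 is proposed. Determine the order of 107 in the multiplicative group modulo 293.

146

By Lagrange's theorem, ord_293(107) divides φ(293) = 293 − 1 = 292 = 2^2 · 73.
Divisors of 292: 1, 2, 4, 73, 146, 292.
Compute 107^d (mod 293) for the divisors d until we hit 1:
107^1 ≡ 107 (mod 293)
107^2 ≡ 22 (mod 293)
107^4 ≡ 191 (mod 293)
107^73 ≡ 292 (mod 293)
107^146 ≡ 1 (mod 293) ✓
Hence ord(107) = 146.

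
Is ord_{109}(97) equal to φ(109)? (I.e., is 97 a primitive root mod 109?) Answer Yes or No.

No

φ(109) = 109 − 1 = 108 = 2^2 · 3^3.
It suffices to check that the order of 97 is not a proper divisor of 108: compute 97^(108/q) for q ∈ {2, 3}.
97^54 ≡ 1 (mod 109)  [q = 2: ≡ 1 ✗]
97^36 ≡ 63 (mod 109)  [q = 3: ≢ 1 ✓]
The check at q = 2 fails, so 97 generates a proper subgroup.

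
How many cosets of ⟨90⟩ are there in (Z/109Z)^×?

Since 90 ∈ (Z/109Z)^×, its order divides φ(109) = 109 − 1 = 108 = 2^2 · 3^3.
Divisors of 108: 1, 2, 3, 4, 6, 9, 12, 18, 27, 36, 54, 108.
Compute 90^d (mod 109) for the divisors d until we hit 1:
90^1 ≡ 90
90^2 ≡ 34
90^3 ≡ 8
90^4 ≡ 66
90^6 ≡ 64
90^9 ≡ 76
90^12 ≡ 63
90^18 ≡ 108
90^27 ≡ 33
90^36 ≡ 1
The order of 90 is 36, so the subgroup it generates has 36 elements.
The index is φ(109) / ord(90) = 108 / 36 = 3.

3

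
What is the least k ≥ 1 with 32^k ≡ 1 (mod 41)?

The order of 32 must divide φ(41) = 41 − 1 = 40 = 2^3 · 5.
Divisors of 40: 1, 2, 4, 5, 8, 10, 20, 40.
Check 32^d mod 41 for each divisor in increasing order:
32^1 ≡ 32
32^2 ≡ 40
32^4 ≡ 1
So ord_41(32) = 4.

4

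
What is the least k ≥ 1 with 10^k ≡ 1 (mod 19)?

The order of 10 must divide φ(19) = 19 − 1 = 18 = 2 · 3^2.
Divisors of 18: 1, 2, 3, 6, 9, 18.
Check 10^d mod 19 for each divisor in increasing order:
10^1 ≡ 10
10^2 ≡ 5
10^3 ≡ 12
10^6 ≡ 11
10^9 ≡ 18
10^18 ≡ 1
Hence ord(10) = 18.

18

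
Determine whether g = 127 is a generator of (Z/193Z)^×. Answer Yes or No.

φ(193) = 193 − 1 = 192 = 2^6 · 3.
127 is a primitive root mod 193 iff 127^(φ(193)/q) ≢ 1 for every prime q | φ(193), i.e. q ∈ {2, 3}.
127^96 ≡ 192 (mod 193)  [q = 2: ≢ 1 ✓]
127^64 ≡ 84 (mod 193)  [q = 3: ≢ 1 ✓]
All checks pass, so 127 has order 192 and is a primitive root modulo 193.

Yes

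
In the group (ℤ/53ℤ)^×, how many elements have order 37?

0

φ(53) = 53 − 1 = 52 = 2^2 · 13.
Since (Z/53Z)^× is cyclic of order 52, the number of elements of order d is φ(d) when d | 52 and 0 otherwise.
Here 52 is not a multiple of 37, so there are no elements of order 37.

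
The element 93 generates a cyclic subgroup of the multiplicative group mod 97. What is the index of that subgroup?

4

The order of 93 must divide φ(97) = 97 − 1 = 96 = 2^5 · 3.
Divisors of 96: 1, 2, 3, 4, 6, 8, 12, 16, 24, 32, 48, 96.
Check 93^d mod 97 for each divisor in increasing order:
93^1 ≡ 93
93^2 ≡ 16
93^3 ≡ 33
93^4 ≡ 62
93^6 ≡ 22
93^8 ≡ 61
93^12 ≡ 96
93^16 ≡ 35
93^24 ≡ 1
The order of 93 is 24, so the subgroup it generates has 24 elements.
The index is φ(97) / ord(93) = 96 / 24 = 4.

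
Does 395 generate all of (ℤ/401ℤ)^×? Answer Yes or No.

φ(401) = 401 − 1 = 400 = 2^4 · 5^2.
Test 395^(400/q) mod 401 for each prime factor q of 400:
395^200 ≡ 400 (mod 401)  [q = 2: ≢ 1 ✓]
395^80 ≡ 372 (mod 401)  [q = 5: ≢ 1 ✓]
None equal 1, so ord_401(395) = 400: 395 is a primitive root.

Yes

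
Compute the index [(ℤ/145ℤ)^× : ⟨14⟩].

4

By Lagrange's theorem, ord_145(14) divides φ(145) = φ(5·29) = (5−1)·(29−1) = 4·28 = 112 = 2^4 · 7.
Divisors of 112: 1, 2, 4, 7, 8, 14, 16, 28, 56, 112.
Compute 14^d (mod 145) for the divisors d until we hit 1:
14^1 ≡ 14 (mod 145)
14^2 ≡ 51 (mod 145)
14^4 ≡ 136 (mod 145)
14^7 ≡ 99 (mod 145)
14^8 ≡ 81 (mod 145)
14^14 ≡ 86 (mod 145)
14^16 ≡ 36 (mod 145)
14^28 ≡ 1 (mod 145) ✓
The order of 14 is 28, so the subgroup it generates has 28 elements.
Index = |(Z/145Z)^×| / |⟨14⟩| = 112 / 28 = 4.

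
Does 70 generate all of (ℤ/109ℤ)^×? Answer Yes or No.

Yes

φ(109) = 109 − 1 = 108 = 2^2 · 3^3.
It suffices to check that the order of 70 is not a proper divisor of 108: compute 70^(108/q) for q ∈ {2, 3}.
70^54 ≡ 108 (mod 109)  [q = 2: ≢ 1 ✓]
70^36 ≡ 45 (mod 109)  [q = 3: ≢ 1 ✓]
Every test exponent gives a nontrivial residue, hence 70 generates the full group.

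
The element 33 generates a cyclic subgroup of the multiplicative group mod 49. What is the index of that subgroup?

1

By Lagrange's theorem, ord_49(33) divides φ(49) = φ(7^2) = 7·(7−1) = 42 = 2 · 3 · 7.
Divisors of 42: 1, 2, 3, 6, 7, 14, 21, 42.
Check 33^d mod 49 for each divisor in increasing order:
33^1 ≡ 33 (mod 49)
33^2 ≡ 11 (mod 49)
33^3 ≡ 20 (mod 49)
33^6 ≡ 8 (mod 49)
33^7 ≡ 19 (mod 49)
33^14 ≡ 18 (mod 49)
33^21 ≡ 48 (mod 49)
33^42 ≡ 1 (mod 49) ✓
Thus |⟨33⟩| = ord(33) = 42.
The index is φ(49) / ord(33) = 42 / 42 = 1.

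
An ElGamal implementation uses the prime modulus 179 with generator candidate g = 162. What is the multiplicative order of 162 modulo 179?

178

Since 162 ∈ (Z/179Z)^×, its order divides φ(179) = 179 − 1 = 178 = 2 · 89.
Divisors of 178: 1, 2, 89, 178.
Evaluate successive powers at the divisors of 178:
162^1 ≡ 162 (mod 179)
162^2 ≡ 110 (mod 179)
162^89 ≡ 178 (mod 179)
162^178 ≡ 1 (mod 179) ✓
Hence ord(162) = 178.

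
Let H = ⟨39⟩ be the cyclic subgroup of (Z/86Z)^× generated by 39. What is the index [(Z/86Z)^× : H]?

3

Since 39 ∈ (Z/86Z)^×, its order divides φ(86) = φ(2)·φ(43) = 1·42 = 42 = 2 · 3 · 7.
Divisors of 42: 1, 2, 3, 6, 7, 14, 21, 42.
Evaluate successive powers at the divisors of 42:
39^1 ≡ 39
39^2 ≡ 59
39^3 ≡ 65
39^6 ≡ 11
39^7 ≡ 85
39^14 ≡ 1
So ord_86(39) = 14, hence |⟨39⟩| = 14.
The index is φ(86) / ord(39) = 42 / 14 = 3.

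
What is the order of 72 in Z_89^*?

ord(72) | φ(89) = 89 − 1 = 88 = 2^3 · 11.
Divisors of 88: 1, 2, 4, 8, 11, 22, 44, 88.
Compute 72^d (mod 89) for the divisors d until we hit 1:
72^1 ≡ 72
72^2 ≡ 22
72^4 ≡ 39
72^8 ≡ 8
72^11 ≡ 34
72^22 ≡ 88
72^44 ≡ 1
So ord_89(72) = 44.

44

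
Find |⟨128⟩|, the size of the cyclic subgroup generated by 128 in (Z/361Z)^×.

342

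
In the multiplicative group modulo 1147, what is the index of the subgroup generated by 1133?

Since 1133 ∈ (Z/1147Z)^×, its order divides φ(1147) = φ(31·37) = (31−1)·(37−1) = 30·36 = 1080 = 2^3 · 3^3 · 5.
Divisors of 1080: 1, 2, 3, 4, 5, 6, 8, 9, 10, 12, 15, 18, 20, 24, 27, 30, 36, 40, 45, 54, 60, 72, 90, 108, 120, 135, 180, 216, 270, 360, 540, 1080.
Evaluate successive powers at the divisors of 1080:
1133^1 ≡ 1133 (mod 1147)
1133^2 ≡ 196 (mod 1147)
1133^3 ≡ 697 (mod 1147)
1133^4 ≡ 565 (mod 1147)
1133^5 ≡ 119 (mod 1147)
1133^6 ≡ 628 (mod 1147)
1133^8 ≡ 359 (mod 1147)
1133^9 ≡ 709 (mod 1147)
1133^10 ≡ 397 (mod 1147)
1133^12 ≡ 963 (mod 1147)
1133^15 ≡ 216 (mod 1147)
1133^18 ≡ 295 (mod 1147)
1133^20 ≡ 470 (mod 1147)
1133^24 ≡ 593 (mod 1147)
1133^27 ≡ 401 (mod 1147)
1133^30 ≡ 776 (mod 1147)
1133^36 ≡ 1000 (mod 1147)
1133^40 ≡ 676 (mod 1147)
1133^45 ≡ 154 (mod 1147)
1133^54 ≡ 221 (mod 1147)
1133^60 ≡ 1 (mod 1147) ✓
Thus |⟨1133⟩| = ord(1133) = 60.
The index is φ(1147) / ord(1133) = 1080 / 60 = 18.

18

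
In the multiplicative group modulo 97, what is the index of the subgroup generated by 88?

4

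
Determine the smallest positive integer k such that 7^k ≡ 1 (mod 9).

3

By Lagrange's theorem, ord_9(7) divides φ(9) = φ(3^2) = 3·(3−1) = 6 = 2 · 3.
Divisors of 6: 1, 2, 3, 6.
Evaluate successive powers at the divisors of 6:
7^1 ≡ 7 (mod 9)
7^2 ≡ 4 (mod 9)
7^3 ≡ 1 (mod 9) ✓
Therefore the multiplicative order of 7 modulo 9 is 3.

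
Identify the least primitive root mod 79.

3

φ(79) = 79 − 1 = 78 = 2 · 3 · 13.
Test candidates g = 2, 3, … against the prime factors q ∈ {2, 3, 13} of φ(79): g is a generator iff g^(78/q) ≢ 1 for every such q.
g = 2: 2^39 ≡ 1 — hits 1, so not a primitive root.
g = 3: 3^39 ≡ 78; 3^26 ≡ 23; 3^6 ≡ 18 — none is 1, so 3 is a primitive root.
The smallest primitive root modulo 79 is 3.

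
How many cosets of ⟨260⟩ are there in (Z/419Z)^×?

Since 260 ∈ (Z/419Z)^×, its order divides φ(419) = 419 − 1 = 418 = 2 · 11 · 19.
Divisors of 418: 1, 2, 11, 19, 22, 38, 209, 418.
Check 260^d mod 419 for each divisor in increasing order:
260^1 ≡ 260 (mod 419)
260^2 ≡ 141 (mod 419)
260^11 ≡ 49 (mod 419)
260^19 ≡ 129 (mod 419)
260^22 ≡ 306 (mod 419)
260^38 ≡ 300 (mod 419)
260^209 ≡ 1 (mod 419) ✓
The order of 260 is 209, so the subgroup it generates has 209 elements.
The index is φ(419) / ord(260) = 418 / 209 = 2.

2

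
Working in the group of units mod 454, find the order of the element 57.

113

The order of 57 must divide φ(454) = φ(2)·φ(227) = 1·226 = 226 = 2 · 113.
Divisors of 226: 1, 2, 113, 226.
Check 57^d mod 454 for each divisor in increasing order:
57^1 ≡ 57
57^2 ≡ 71
57^113 ≡ 1
So ord_454(57) = 113.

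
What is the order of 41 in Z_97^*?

96

The order of 41 must divide φ(97) = 97 − 1 = 96 = 2^5 · 3.
Divisors of 96: 1, 2, 3, 4, 6, 8, 12, 16, 24, 32, 48, 96.
Compute 41^d (mod 97) for the divisors d until we hit 1:
41^1 ≡ 41 (mod 97)
41^2 ≡ 32 (mod 97)
41^3 ≡ 51 (mod 97)
41^4 ≡ 54 (mod 97)
41^6 ≡ 79 (mod 97)
41^8 ≡ 6 (mod 97)
41^12 ≡ 33 (mod 97)
41^16 ≡ 36 (mod 97)
41^24 ≡ 22 (mod 97)
41^32 ≡ 35 (mod 97)
41^48 ≡ 96 (mod 97)
41^96 ≡ 1 (mod 97) ✓
Hence ord(41) = 96.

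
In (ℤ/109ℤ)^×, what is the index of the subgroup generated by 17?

3

By Lagrange's theorem, ord_109(17) divides φ(109) = 109 − 1 = 108 = 2^2 · 3^3.
Divisors of 108: 1, 2, 3, 4, 6, 9, 12, 18, 27, 36, 54, 108.
Compute 17^d (mod 109) for the divisors d until we hit 1:
17^1 ≡ 17 (mod 109)
17^2 ≡ 71 (mod 109)
17^3 ≡ 8 (mod 109)
17^4 ≡ 27 (mod 109)
17^6 ≡ 64 (mod 109)
17^9 ≡ 76 (mod 109)
17^12 ≡ 63 (mod 109)
17^18 ≡ 108 (mod 109)
17^27 ≡ 33 (mod 109)
17^36 ≡ 1 (mod 109) ✓
Thus |⟨17⟩| = ord(17) = 36.
Index = |(Z/109Z)^×| / |⟨17⟩| = 108 / 36 = 3.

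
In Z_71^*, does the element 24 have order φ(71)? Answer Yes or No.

φ(71) = 71 − 1 = 70 = 2 · 5 · 7.
24 is a primitive root mod 71 iff 24^(φ(71)/q) ≢ 1 for every prime q | φ(71), i.e. q ∈ {2, 5, 7}.
24^35 ≡ 1 (mod 71)  [q = 2: ≡ 1 ✗]
24^14 ≡ 25 (mod 71)  [q = 5: ≢ 1 ✓]
24^10 ≡ 37 (mod 71)  [q = 7: ≢ 1 ✓]
24^35 ≡ 1 shows ord(24) | 35, strictly less than φ(71); not a primitive root.

No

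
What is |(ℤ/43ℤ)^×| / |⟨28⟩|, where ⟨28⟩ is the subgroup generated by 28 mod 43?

1

The order of 28 must divide φ(43) = 43 − 1 = 42 = 2 · 3 · 7.
Divisors of 42: 1, 2, 3, 6, 7, 14, 21, 42.
Check 28^d mod 43 for each divisor in increasing order:
28^1 ≡ 28
28^2 ≡ 10
28^3 ≡ 22
28^6 ≡ 11
28^7 ≡ 7
28^14 ≡ 6
28^21 ≡ 42
28^42 ≡ 1
So ord_43(28) = 42, hence |⟨28⟩| = 42.
Index = |(Z/43Z)^×| / |⟨28⟩| = 42 / 42 = 1.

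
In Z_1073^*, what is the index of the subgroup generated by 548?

The order of 548 must divide φ(1073) = φ(29·37) = (29−1)·(37−1) = 28·36 = 1008 = 2^4 · 3^2 · 7.
Divisors of 1008: 1, 2, 3, 4, 6, 7, 8, 9, 12, 14, 16, 18, 21, 24, 28, 36, 42, 48, 56, 63, 72, 84, 112, 126, 144, 168, 252, 336, 504, 1008.
Test each divisor d:
548^1 ≡ 548 (mod 1073)
548^2 ≡ 937 (mod 1073)
548^3 ≡ 582 (mod 1073)
548^4 ≡ 255 (mod 1073)
548^6 ≡ 729 (mod 1073)
548^7 ≡ 336 (mod 1073)
548^8 ≡ 645 (mod 1073)
548^9 ≡ 443 (mod 1073)
548^12 ≡ 306 (mod 1073)
548^14 ≡ 231 (mod 1073)
548^16 ≡ 774 (mod 1073)
548^18 ≡ 963 (mod 1073)
548^21 ≡ 360 (mod 1073)
548^24 ≡ 285 (mod 1073)
548^28 ≡ 784 (mod 1073)
548^36 ≡ 297 (mod 1073)
548^42 ≡ 840 (mod 1073)
548^48 ≡ 750 (mod 1073)
548^56 ≡ 900 (mod 1073)
548^63 ≡ 887 (mod 1073)
548^72 ≡ 223 (mod 1073)
548^84 ≡ 639 (mod 1073)
548^112 ≡ 958 (mod 1073)
548^126 ≡ 260 (mod 1073)
548^144 ≡ 371 (mod 1073)
548^168 ≡ 581 (mod 1073)
548^252 ≡ 1 (mod 1073) ✓
Thus |⟨548⟩| = ord(548) = 252.
Index = |(Z/1073Z)^×| / |⟨548⟩| = 1008 / 252 = 4.

4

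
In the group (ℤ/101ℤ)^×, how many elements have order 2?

1

φ(101) = 101 − 1 = 100 = 2^2 · 5^2.
(Z/101Z)^× is cyclic (|G| = 100); a cyclic group of order m has exactly φ(d) elements of each order d | m, and none otherwise.
2 | 100, and φ(2) = 2 − 1 = 1.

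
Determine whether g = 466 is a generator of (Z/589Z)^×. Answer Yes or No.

589 = 19 · 31 is a product of two distinct odd primes, so (Z/589Z)^× ≅ (Z/19Z)^× × (Z/31Z)^× is not cyclic.
No primitive root modulo 589 exists; in particular 466 is not one.

No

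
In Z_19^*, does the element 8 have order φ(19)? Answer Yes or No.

No

φ(19) = 19 − 1 = 18 = 2 · 3^2.
8 is a primitive root mod 19 iff 8^(φ(19)/q) ≢ 1 for every prime q | φ(19), i.e. q ∈ {2, 3}.
8^9 ≡ 18 (mod 19)  [q = 2: ≢ 1 ✓]
8^6 ≡ 1 (mod 19)  [q = 3: ≡ 1 ✗]
Since 8^6 ≡ 1, the order of 8 divides 6 < 18, so 8 is not a primitive root.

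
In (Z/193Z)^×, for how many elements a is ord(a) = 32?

16

φ(193) = 193 − 1 = 192 = 2^6 · 3.
Since (Z/193Z)^× is cyclic of order 192, the number of elements of order d is φ(d) when d | 192 and 0 otherwise.
32 = 2^5 divides 192, and φ(32) = 16.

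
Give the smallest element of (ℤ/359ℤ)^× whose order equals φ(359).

7

φ(359) = 359 − 1 = 358 = 2 · 179.
g is a primitive root iff g^(358/q) ≢ 1 (mod 359) for each prime q ∈ {2, 179}.
g = 2: 2^179 ≡ 1 — hits 1, so not a primitive root.
g = 3: 3^179 ≡ 1 — hits 1, so not a primitive root.
g = 4: 4^179 ≡ 1 — hits 1, so not a primitive root.
g = 5: 5^179 ≡ 1 — hits 1, so not a primitive root.
g = 6: 6^179 ≡ 1 — hits 1, so not a primitive root.
g = 7: 7^179 ≡ 358; 7^2 ≡ 49 — none is 1, so 7 is a primitive root.
The smallest primitive root modulo 359 is 7.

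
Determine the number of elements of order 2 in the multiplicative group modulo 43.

φ(43) = 43 − 1 = 42 = 2 · 3 · 7.
In a cyclic group of order 42, there are φ(d) elements of order d for each divisor d of 42, and zero for non-divisors.
2 | 42, and φ(2) = 2 − 1 = 1.

1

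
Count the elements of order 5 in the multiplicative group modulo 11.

4

φ(11) = 11 − 1 = 10 = 2 · 5.
Since (Z/11Z)^× is cyclic of order 10, the number of elements of order d is φ(d) when d | 10 and 0 otherwise.
5 | 10, and φ(5) = 5 − 1 = 4.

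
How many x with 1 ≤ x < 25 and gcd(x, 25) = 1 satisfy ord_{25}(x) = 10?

4

φ(25) = φ(5^2) = 5·(5−1) = 20 = 2^2 · 5.
In a cyclic group of order 20, there are φ(d) elements of order d for each divisor d of 20, and zero for non-divisors.
10 = 2 · 5 divides 20, and φ(10) = 4.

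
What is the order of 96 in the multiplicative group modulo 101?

The order of 96 must divide φ(101) = 101 − 1 = 100 = 2^2 · 5^2.
Divisors of 100: 1, 2, 4, 5, 10, 20, 25, 50, 100.
Test each divisor d:
96^1 ≡ 96 (mod 101)
96^2 ≡ 25 (mod 101)
96^4 ≡ 19 (mod 101)
96^5 ≡ 6 (mod 101)
96^10 ≡ 36 (mod 101)
96^20 ≡ 84 (mod 101)
96^25 ≡ 100 (mod 101)
96^50 ≡ 1 (mod 101) ✓
Hence ord(96) = 50.

50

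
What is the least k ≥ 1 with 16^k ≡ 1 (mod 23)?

11

The order of 16 must divide φ(23) = 23 − 1 = 22 = 2 · 11.
Divisors of 22: 1, 2, 11, 22.
Check 16^d mod 23 for each divisor in increasing order:
16^1 ≡ 16 (mod 23)
16^2 ≡ 3 (mod 23)
16^11 ≡ 1 (mod 23) ✓
So ord_23(16) = 11.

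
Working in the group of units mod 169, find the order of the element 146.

3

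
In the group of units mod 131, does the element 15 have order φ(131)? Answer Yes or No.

No

φ(131) = 131 − 1 = 130 = 2 · 5 · 13.
It suffices to check that the order of 15 is not a proper divisor of 130: compute 15^(130/q) for q ∈ {2, 5, 13}.
15^65 ≡ 1 (mod 131)  [q = 2: ≡ 1 ✗]
15^26 ≡ 61 (mod 131)  [q = 5: ≢ 1 ✓]
15^10 ≡ 107 (mod 131)  [q = 13: ≢ 1 ✓]
Since 15^65 ≡ 1, the order of 15 divides 65 < 130, so 15 is not a primitive root.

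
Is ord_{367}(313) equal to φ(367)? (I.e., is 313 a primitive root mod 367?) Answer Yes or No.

φ(367) = 367 − 1 = 366 = 2 · 3 · 61.
It suffices to check that the order of 313 is not a proper divisor of 366: compute 313^(366/q) for q ∈ {2, 3, 61}.
313^183 ≡ 1 (mod 367)  [q = 2: ≡ 1 ✗]
313^122 ≡ 283 (mod 367)  [q = 3: ≢ 1 ✓]
313^6 ≡ 74 (mod 367)  [q = 61: ≢ 1 ✓]
313^183 ≡ 1 shows ord(313) | 183, strictly less than φ(367); not a primitive root.

No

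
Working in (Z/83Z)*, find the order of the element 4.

Since 4 ∈ (Z/83Z)^×, its order divides φ(83) = 83 − 1 = 82 = 2 · 41.
Divisors of 82: 1, 2, 41, 82.
Check 4^d mod 83 for each divisor in increasing order:
4^1 ≡ 4 (mod 83)
4^2 ≡ 16 (mod 83)
4^41 ≡ 1 (mod 83) ✓
Hence ord(4) = 41.

41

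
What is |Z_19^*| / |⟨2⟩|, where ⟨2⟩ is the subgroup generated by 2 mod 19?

1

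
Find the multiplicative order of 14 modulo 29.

28

The order of 14 must divide φ(29) = 29 − 1 = 28 = 2^2 · 7.
Divisors of 28: 1, 2, 4, 7, 14, 28.
Compute 14^d (mod 29) for the divisors d until we hit 1:
14^1 ≡ 14
14^2 ≡ 22
14^4 ≡ 20
14^7 ≡ 12
14^14 ≡ 28
14^28 ≡ 1
So ord_29(14) = 28.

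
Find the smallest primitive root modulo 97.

5

φ(97) = 97 − 1 = 96 = 2^5 · 3.
g is a primitive root iff g^(96/q) ≢ 1 (mod 97) for each prime q ∈ {2, 3}.
g = 2: 2^48 ≡ 1 — hits 1, so not a primitive root.
g = 3: 3^48 ≡ 1 — hits 1, so not a primitive root.
g = 4: 4^48 ≡ 1 — hits 1, so not a primitive root.
g = 5: 5^48 ≡ 96; 5^32 ≡ 35 — none is 1, so 5 is a primitive root.
Hence the least primitive root of 97 is 5.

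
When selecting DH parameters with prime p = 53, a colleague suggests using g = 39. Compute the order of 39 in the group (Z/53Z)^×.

52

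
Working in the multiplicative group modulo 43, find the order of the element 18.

42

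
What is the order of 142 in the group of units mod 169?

The order of 142 must divide φ(169) = φ(13^2) = 13·(13−1) = 156 = 2^2 · 3 · 13.
Divisors of 156: 1, 2, 3, 4, 6, 12, 13, 26, 39, 52, 78, 156.
Test each divisor d:
142^1 ≡ 142 (mod 169)
142^2 ≡ 53 (mod 169)
142^3 ≡ 90 (mod 169)
142^4 ≡ 105 (mod 169)
142^6 ≡ 157 (mod 169)
142^12 ≡ 144 (mod 169)
142^13 ≡ 168 (mod 169)
142^26 ≡ 1 (mod 169) ✓
Therefore the multiplicative order of 142 modulo 169 is 26.

26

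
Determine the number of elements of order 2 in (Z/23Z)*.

1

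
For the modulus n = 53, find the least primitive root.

2

φ(53) = 53 − 1 = 52 = 2^2 · 13.
g is a primitive root iff g^(52/q) ≢ 1 (mod 53) for each prime q ∈ {2, 13}.
g = 2: 2^26 ≡ 52; 2^4 ≡ 16 — none is 1, so 2 is a primitive root.
Hence the least primitive root of 53 is 2.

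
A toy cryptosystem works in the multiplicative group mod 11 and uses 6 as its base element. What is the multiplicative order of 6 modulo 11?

10

ord(6) | φ(11) = 11 − 1 = 10 = 2 · 5.
Divisors of 10: 1, 2, 5, 10.
Evaluate successive powers at the divisors of 10:
6^1 ≡ 6 (mod 11)
6^2 ≡ 3 (mod 11)
6^5 ≡ 10 (mod 11)
6^10 ≡ 1 (mod 11) ✓
So ord_11(6) = 10.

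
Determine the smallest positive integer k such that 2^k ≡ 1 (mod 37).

36

By Lagrange's theorem, ord_37(2) divides φ(37) = 37 − 1 = 36 = 2^2 · 3^2.
Divisors of 36: 1, 2, 3, 4, 6, 9, 12, 18, 36.
Check 2^d mod 37 for each divisor in increasing order:
2^1 ≡ 2 (mod 37)
2^2 ≡ 4 (mod 37)
2^3 ≡ 8 (mod 37)
2^4 ≡ 16 (mod 37)
2^6 ≡ 27 (mod 37)
2^9 ≡ 31 (mod 37)
2^12 ≡ 26 (mod 37)
2^18 ≡ 36 (mod 37)
2^36 ≡ 1 (mod 37) ✓
So ord_37(2) = 36.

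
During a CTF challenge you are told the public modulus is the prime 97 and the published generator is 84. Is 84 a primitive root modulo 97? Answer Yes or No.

Yes

φ(97) = 97 − 1 = 96 = 2^5 · 3.
It suffices to check that the order of 84 is not a proper divisor of 96: compute 84^(96/q) for q ∈ {2, 3}.
84^48 ≡ 96 (mod 97)  [q = 2: ≢ 1 ✓]
84^32 ≡ 35 (mod 97)  [q = 3: ≢ 1 ✓]
All checks pass, so 84 has order 96 and is a primitive root modulo 97.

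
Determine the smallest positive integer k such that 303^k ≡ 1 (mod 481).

18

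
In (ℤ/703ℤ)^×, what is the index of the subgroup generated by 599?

36

The order of 599 must divide φ(703) = φ(19·37) = (19−1)·(37−1) = 18·36 = 648 = 2^3 · 3^4.
Divisors of 648: 1, 2, 3, 4, 6, 8, 9, 12, 18, 24, 27, 36, 54, 72, 81, 108, 162, 216, 324, 648.
Evaluate successive powers at the divisors of 648:
599^1 ≡ 599 (mod 703)
599^2 ≡ 271 (mod 703)
599^3 ≡ 639 (mod 703)
599^4 ≡ 329 (mod 703)
599^6 ≡ 581 (mod 703)
599^8 ≡ 682 (mod 703)
599^9 ≡ 75 (mod 703)
599^12 ≡ 121 (mod 703)
599^18 ≡ 1 (mod 703) ✓
Thus |⟨599⟩| = ord(599) = 18.
The index is φ(703) / ord(599) = 648 / 18 = 36.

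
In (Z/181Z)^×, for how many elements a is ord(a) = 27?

0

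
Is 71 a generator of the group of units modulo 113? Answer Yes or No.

No

φ(113) = 113 − 1 = 112 = 2^4 · 7.
71 is a primitive root mod 113 iff 71^(φ(113)/q) ≢ 1 for every prime q | φ(113), i.e. q ∈ {2, 7}.
71^56 ≡ 112 (mod 113)  [q = 2: ≢ 1 ✓]
71^16 ≡ 1 (mod 113)  [q = 7: ≡ 1 ✗]
Since 71^16 ≡ 1, the order of 71 divides 16 < 112, so 71 is not a primitive root.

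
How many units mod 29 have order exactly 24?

0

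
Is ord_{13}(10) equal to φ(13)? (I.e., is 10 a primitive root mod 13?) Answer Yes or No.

No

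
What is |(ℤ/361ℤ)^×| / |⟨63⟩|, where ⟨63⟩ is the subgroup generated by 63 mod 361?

2

Since 63 ∈ (Z/361Z)^×, its order divides φ(361) = φ(19^2) = 19·(19−1) = 342 = 2 · 3^2 · 19.
Divisors of 342: 1, 2, 3, 6, 9, 18, 19, 38, 57, 114, 171, 342.
Test each divisor d:
63^1 ≡ 63 (mod 361)
63^2 ≡ 359 (mod 361)
63^3 ≡ 235 (mod 361)
63^6 ≡ 353 (mod 361)
63^9 ≡ 286 (mod 361)
63^18 ≡ 210 (mod 361)
63^19 ≡ 234 (mod 361)
63^38 ≡ 245 (mod 361)
63^57 ≡ 292 (mod 361)
63^114 ≡ 68 (mod 361)
63^171 ≡ 1 (mod 361) ✓
The order of 63 is 171, so the subgroup it generates has 171 elements.
[(Z/361Z)^× : ⟨63⟩] = 342/171 = 2.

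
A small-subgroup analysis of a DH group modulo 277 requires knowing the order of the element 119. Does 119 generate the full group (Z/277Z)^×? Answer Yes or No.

φ(277) = 277 − 1 = 276 = 2^2 · 3 · 23.
It suffices to check that the order of 119 is not a proper divisor of 276: compute 119^(276/q) for q ∈ {2, 3, 23}.
119^138 ≡ 276 (mod 277)  [q = 2: ≢ 1 ✓]
119^92 ≡ 160 (mod 277)  [q = 3: ≢ 1 ✓]
119^12 ≡ 69 (mod 277)  [q = 23: ≢ 1 ✓]
Every test exponent gives a nontrivial residue, hence 119 generates the full group.

Yes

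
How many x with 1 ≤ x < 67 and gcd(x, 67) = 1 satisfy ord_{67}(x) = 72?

0

φ(67) = 67 − 1 = 66 = 2 · 3 · 11.
(Z/67Z)^× is cyclic (|G| = 66); a cyclic group of order m has exactly φ(d) elements of each order d | m, and none otherwise.
Here 66 is not a multiple of 72, so there are no elements of order 72.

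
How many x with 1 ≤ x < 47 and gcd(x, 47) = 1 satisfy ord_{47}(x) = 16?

φ(47) = 47 − 1 = 46 = 2 · 23.
In a cyclic group of order 46, there are φ(d) elements of order d for each divisor d of 46, and zero for non-divisors.
16 does not divide 46, so no element of (Z/47Z)^× has order 16.

0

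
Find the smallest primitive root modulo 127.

φ(127) = 127 − 1 = 126 = 2 · 3^2 · 7.
Test candidates g = 2, 3, … against the prime factors q ∈ {2, 3, 7} of φ(127): g is a generator iff g^(126/q) ≢ 1 for every such q.
g = 2: 2^63 ≡ 1 — hits 1, so not a primitive root.
g = 3: 3^63 ≡ 126; 3^42 ≡ 107; 3^18 ≡ 4 — none is 1, so 3 is a primitive root.
Hence the least primitive root of 127 is 3.

3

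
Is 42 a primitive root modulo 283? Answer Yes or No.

φ(283) = 283 − 1 = 282 = 2 · 3 · 47.
42 is a primitive root mod 283 iff 42^(φ(283)/q) ≢ 1 for every prime q | φ(283), i.e. q ∈ {2, 3, 47}.
42^141 ≡ 1 (mod 283)  [q = 2: ≡ 1 ✗]
42^94 ≡ 1 (mod 283)  [q = 3: ≡ 1 ✗]
42^6 ≡ 251 (mod 283)  [q = 47: ≢ 1 ✓]
Since 42^141 ≡ 1, the order of 42 divides 141 < 282, so 42 is not a primitive root.

No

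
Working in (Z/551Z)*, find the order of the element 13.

126

The order of 13 must divide φ(551) = φ(19·29) = (19−1)·(29−1) = 18·28 = 504 = 2^3 · 3^2 · 7.
Divisors of 504: 1, 2, 3, 4, 6, 7, 8, 9, 12, 14, 18, 21, 24, 28, 36, 42, 56, 63, 72, 84, 126, 168, 252, 504.
Compute 13^d (mod 551) for the divisors d until we hit 1:
13^1 ≡ 13 (mod 551)
13^2 ≡ 169 (mod 551)
13^3 ≡ 544 (mod 551)
13^4 ≡ 460 (mod 551)
13^6 ≡ 49 (mod 551)
13^7 ≡ 86 (mod 551)
13^8 ≡ 16 (mod 551)
13^9 ≡ 208 (mod 551)
13^12 ≡ 197 (mod 551)
13^14 ≡ 233 (mod 551)
13^18 ≡ 286 (mod 551)
13^21 ≡ 202 (mod 551)
13^24 ≡ 239 (mod 551)
13^28 ≡ 291 (mod 551)
13^36 ≡ 248 (mod 551)
13^42 ≡ 30 (mod 551)
13^56 ≡ 378 (mod 551)
13^63 ≡ 550 (mod 551)
13^72 ≡ 343 (mod 551)
13^84 ≡ 349 (mod 551)
13^126 ≡ 1 (mod 551) ✓
The smallest such exponent is 126, so the order of 13 is 126.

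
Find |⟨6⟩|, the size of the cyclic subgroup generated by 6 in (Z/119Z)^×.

Since 6 ∈ (Z/119Z)^×, its order divides φ(119) = φ(7·17) = (7−1)·(17−1) = 6·16 = 96 = 2^5 · 3.
Divisors of 96: 1, 2, 3, 4, 6, 8, 12, 16, 24, 32, 48, 96.
Check 6^d mod 119 for each divisor in increasing order:
6^1 ≡ 6 (mod 119)
6^2 ≡ 36 (mod 119)
6^3 ≡ 97 (mod 119)
6^4 ≡ 106 (mod 119)
6^6 ≡ 8 (mod 119)
6^8 ≡ 50 (mod 119)
6^12 ≡ 64 (mod 119)
6^16 ≡ 1 (mod 119) ✓
Therefore the multiplicative order of 6 modulo 119 is 16.

16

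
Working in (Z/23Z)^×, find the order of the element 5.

22

By Lagrange's theorem, ord_23(5) divides φ(23) = 23 − 1 = 22 = 2 · 11.
Divisors of 22: 1, 2, 11, 22.
Compute 5^d (mod 23) for the divisors d until we hit 1:
5^1 ≡ 5
5^2 ≡ 2
5^11 ≡ 22
5^22 ≡ 1
Therefore the multiplicative order of 5 modulo 23 is 22.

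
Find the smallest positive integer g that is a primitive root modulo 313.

φ(313) = 313 − 1 = 312 = 2^3 · 3 · 13.
Test candidates g = 2, 3, … against the prime factors q ∈ {2, 3, 13} of φ(313): g is a generator iff g^(312/q) ≢ 1 for every such q.
g = 2: 2^156 ≡ 1 — hits 1, so not a primitive root.
g = 3: 3^156 ≡ 1 — hits 1, so not a primitive root.
g = 4: 4^156 ≡ 1 — hits 1, so not a primitive root.
g = 5: 5^156 ≡ 312; 5^104 ≡ 1 — hits 1, so not a primitive root.
g = 6: 6^156 ≡ 1 — hits 1, so not a primitive root.
g = 7: 7^156 ≡ 312; 7^104 ≡ 1 — hits 1, so not a primitive root.
g = 8: 8^156 ≡ 1 — hits 1, so not a primitive root.
g = 9: 9^156 ≡ 1 — hits 1, so not a primitive root.
g = 10: 10^156 ≡ 312; 10^104 ≡ 214; 10^24 ≡ 103 — none is 1, so 10 is a primitive root.
So 10 is the smallest generator of (Z/313Z)^×.

10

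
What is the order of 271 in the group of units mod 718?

358

The order of 271 must divide φ(718) = φ(2)·φ(359) = 1·358 = 358 = 2 · 179.
Divisors of 358: 1, 2, 179, 358.
Compute 271^d (mod 718) for the divisors d until we hit 1:
271^1 ≡ 271
271^2 ≡ 205
271^179 ≡ 717
271^358 ≡ 1
Therefore the multiplicative order of 271 modulo 718 is 358.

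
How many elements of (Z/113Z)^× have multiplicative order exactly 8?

φ(113) = 113 − 1 = 112 = 2^4 · 7.
Since (Z/113Z)^× is cyclic of order 112, the number of elements of order d is φ(d) when d | 112 and 0 otherwise.
8 = 2^3 divides 112, and φ(8) = 4.

4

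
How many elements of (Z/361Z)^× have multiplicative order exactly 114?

φ(361) = φ(19^2) = 19·(19−1) = 342 = 2 · 3^2 · 19.
(Z/361Z)^× is cyclic (|G| = 342); a cyclic group of order m has exactly φ(d) elements of each order d | m, and none otherwise.
114 = 2 · 3 · 19 divides 342, and φ(114) = 36.

36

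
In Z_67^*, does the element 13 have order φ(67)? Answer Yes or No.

φ(67) = 67 − 1 = 66 = 2 · 3 · 11.
Test 13^(66/q) mod 67 for each prime factor q of 66:
13^33 ≡ 66 (mod 67)  [q = 2: ≢ 1 ✓]
13^22 ≡ 37 (mod 67)  [q = 3: ≢ 1 ✓]
13^6 ≡ 62 (mod 67)  [q = 11: ≢ 1 ✓]
Every test exponent gives a nontrivial residue, hence 13 generates the full group.

Yes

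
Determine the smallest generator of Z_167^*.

5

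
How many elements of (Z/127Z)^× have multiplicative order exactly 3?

2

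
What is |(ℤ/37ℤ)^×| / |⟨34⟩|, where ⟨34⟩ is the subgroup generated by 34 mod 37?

By Lagrange's theorem, ord_37(34) divides φ(37) = 37 − 1 = 36 = 2^2 · 3^2.
Divisors of 36: 1, 2, 3, 4, 6, 9, 12, 18, 36.
Test each divisor d:
34^1 ≡ 34 (mod 37)
34^2 ≡ 9 (mod 37)
34^3 ≡ 10 (mod 37)
34^4 ≡ 7 (mod 37)
34^6 ≡ 26 (mod 37)
34^9 ≡ 1 (mod 37) ✓
Thus |⟨34⟩| = ord(34) = 9.
[(Z/37Z)^× : ⟨34⟩] = 36/9 = 4.

4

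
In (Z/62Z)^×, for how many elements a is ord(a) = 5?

φ(62) = φ(2)·φ(31) = 1·30 = 30 = 2 · 3 · 5.
In a cyclic group of order 30, there are φ(d) elements of order d for each divisor d of 30, and zero for non-divisors.
5 | 30, and φ(5) = 5 − 1 = 4.

4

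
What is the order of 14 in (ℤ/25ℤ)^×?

By Lagrange's theorem, ord_25(14) divides φ(25) = φ(5^2) = 5·(5−1) = 20 = 2^2 · 5.
Divisors of 20: 1, 2, 4, 5, 10, 20.
Check 14^d mod 25 for each divisor in increasing order:
14^1 ≡ 14 (mod 25)
14^2 ≡ 21 (mod 25)
14^4 ≡ 16 (mod 25)
14^5 ≡ 24 (mod 25)
14^10 ≡ 1 (mod 25) ✓
Therefore the multiplicative order of 14 modulo 25 is 10.

10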